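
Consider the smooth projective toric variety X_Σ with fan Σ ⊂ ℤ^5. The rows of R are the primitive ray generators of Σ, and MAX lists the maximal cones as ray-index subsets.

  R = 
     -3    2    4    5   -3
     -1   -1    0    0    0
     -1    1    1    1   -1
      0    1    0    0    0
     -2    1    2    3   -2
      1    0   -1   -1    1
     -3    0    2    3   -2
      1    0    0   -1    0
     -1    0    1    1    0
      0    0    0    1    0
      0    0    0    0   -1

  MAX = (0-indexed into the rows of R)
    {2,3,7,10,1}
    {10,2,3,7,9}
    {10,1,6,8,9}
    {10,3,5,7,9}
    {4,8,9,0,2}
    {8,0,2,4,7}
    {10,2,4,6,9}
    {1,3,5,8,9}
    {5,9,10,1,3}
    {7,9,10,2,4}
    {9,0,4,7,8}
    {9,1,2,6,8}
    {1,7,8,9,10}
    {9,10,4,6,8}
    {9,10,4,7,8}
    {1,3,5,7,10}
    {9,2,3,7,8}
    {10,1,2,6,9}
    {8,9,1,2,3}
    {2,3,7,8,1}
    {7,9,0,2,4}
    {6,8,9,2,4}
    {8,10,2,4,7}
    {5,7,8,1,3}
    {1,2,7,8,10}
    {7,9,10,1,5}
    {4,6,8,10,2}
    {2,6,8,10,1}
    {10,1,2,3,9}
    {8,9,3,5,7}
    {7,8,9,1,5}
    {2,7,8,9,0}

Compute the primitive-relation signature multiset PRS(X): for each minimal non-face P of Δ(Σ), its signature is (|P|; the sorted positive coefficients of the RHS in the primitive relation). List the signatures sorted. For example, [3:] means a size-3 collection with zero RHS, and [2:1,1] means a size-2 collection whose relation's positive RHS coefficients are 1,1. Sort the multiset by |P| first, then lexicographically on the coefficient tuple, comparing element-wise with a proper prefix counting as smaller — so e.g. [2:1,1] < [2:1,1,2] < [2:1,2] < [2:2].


Δ(Σ) — 11 vertices, 18 min non-faces:

  {1,4}:  v_{1} + v_{4} = v_{6}  ⇒ sig = [2:1]
  {2,5}:  v_{2} + v_{5} = v_{3}  ⇒ sig = [2:1]
  {4,5}:  v_{4} + v_{5} = v_{2} + v_{9}  ⇒ sig = [2:1,1]
  {5,6}:  v_{5} + v_{6} = v_{1} + v_{2} + v_{9}  ⇒ sig = [2:1,1,1]
  {0,1}:  v_{0} + v_{1} = v_{4} + 2·v_{8} + v_{10}  ⇒ sig = [2:1,1,2]
  {3,6}:  v_{3} + v_{6} = v_{1} + 2·v_{2} + v_{9}  ⇒ sig = [2:1,1,2]
  {0,5}:  v_{0} + v_{5} = 2·v_{2} + v_{7} + v_{8} + 2·v_{9}  ⇒ sig = [2:1,1,2,2]
  {0,3}:  v_{0} + v_{3} = 3·v_{2} + v_{7} + v_{8} + 2·v_{9}  ⇒ sig = [2:1,1,2,3]
  {0,10}:  v_{0} + v_{10} = 2·v_{4} + v_{7}  ⇒ sig = [2:1,2]
  {3,4}:  v_{3} + v_{4} = 2·v_{2} + v_{9}  ⇒ sig = [2:1,2]
  {0,6}:  v_{0} + v_{6} = 2·v_{4} + 2·v_{8} + v_{10}  ⇒ sig = [2:1,2,2]
  {6,7}:  v_{6} + v_{7} = 2·v_{8} + 2·v_{10}  ⇒ sig = [2:2,2]
  {5,8,10}:  v_{5} + v_{8} + v_{10} = 0  ⇒ sig = [3:]
  {3,8,10}:  v_{3} + v_{8} + v_{10} = v_{2}  ⇒ sig = [3:1]
  {1,3,7,9}:  v_{1} + v_{3} + v_{7} + v_{9} = 0  ⇒ sig = [4:]
  {2,8,9,10}:  v_{2} + v_{8} + v_{9} + v_{10} = v_{4}  ⇒ sig = [4:1]
  {1,2,7,9}:  v_{1} + v_{2} + v_{7} + v_{9} = v_{8} + v_{10}  ⇒ sig = [4:1,1]
  {2,4,7,8,9}:  v_{2} + v_{4} + v_{7} + v_{8} + v_{9} = v_{0}  ⇒ sig = [5:1]

so the primitive-relation signature multiset is
    [2:1]
    [2:1]
    [2:1,1]
    [2:1,1,1]
    [2:1,1,2]
    [2:1,1,2]
    [2:1,1,2,2]
    [2:1,1,2,3]
    [2:1,2]
    [2:1,2]
    [2:1,2,2]
    [2:2,2]
    [3:]
    [3:1]
    [4:]
    [4:1]
    [4:1,1]
    [5:1]


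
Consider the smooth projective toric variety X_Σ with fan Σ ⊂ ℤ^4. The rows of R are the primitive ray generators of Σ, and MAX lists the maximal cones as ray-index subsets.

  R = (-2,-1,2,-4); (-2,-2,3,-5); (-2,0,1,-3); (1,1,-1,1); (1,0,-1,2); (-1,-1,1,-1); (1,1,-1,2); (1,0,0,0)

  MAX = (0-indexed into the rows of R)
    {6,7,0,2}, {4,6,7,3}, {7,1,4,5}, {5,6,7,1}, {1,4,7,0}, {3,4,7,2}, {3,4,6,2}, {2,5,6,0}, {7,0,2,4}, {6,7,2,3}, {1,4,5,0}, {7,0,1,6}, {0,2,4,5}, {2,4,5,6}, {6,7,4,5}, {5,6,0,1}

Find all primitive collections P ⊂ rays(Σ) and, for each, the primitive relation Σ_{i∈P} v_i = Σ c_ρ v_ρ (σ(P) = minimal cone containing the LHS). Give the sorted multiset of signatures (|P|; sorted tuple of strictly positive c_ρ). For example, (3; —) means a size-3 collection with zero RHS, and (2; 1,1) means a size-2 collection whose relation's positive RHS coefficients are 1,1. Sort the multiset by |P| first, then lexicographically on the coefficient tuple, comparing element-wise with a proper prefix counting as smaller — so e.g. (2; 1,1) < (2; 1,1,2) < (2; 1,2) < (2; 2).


9 collections generate NE(X_Σ); each relation:

  • {3,5}:  v_{3} + v_{5} = 0 ; sig = (2; —)
  • {0,3}:  v_{0} + v_{3} = v_{2} + v_{7} ; sig = (2; 1,1)
  • {1,3}:  v_{1} + v_{3} = v_{0} + v_{7} ; sig = (2; 1,1)
  • {1,2}:  v_{1} + v_{2} = 2·v_{0} ; sig = (2; 2)
  • {0,4,6}:  v_{0} + v_{4} + v_{6} = 0 ; sig = (3; —)
  • {0,5,7}:  v_{0} + v_{5} + v_{7} = v_{1} ; sig = (3; 1)
  • {2,5,7}:  v_{2} + v_{5} + v_{7} = v_{0} ; sig = (3; 1)
  • {1,4,6}:  v_{1} + v_{4} + v_{6} = v_{5} + v_{7} ; sig = (3; 1,1)
  • {2,4,6,7}:  v_{2} + v_{4} + v_{6} + v_{7} = v_{3} ; sig = (4; 1)

Signatures (|P|; sorted positive RHS coefficients), sorted:
{ (2; —),  (2; 1,1) ×2,  (2; 2),  (3; —),  (3; 1) ×2,  (3; 1,1),  (4; 1) }


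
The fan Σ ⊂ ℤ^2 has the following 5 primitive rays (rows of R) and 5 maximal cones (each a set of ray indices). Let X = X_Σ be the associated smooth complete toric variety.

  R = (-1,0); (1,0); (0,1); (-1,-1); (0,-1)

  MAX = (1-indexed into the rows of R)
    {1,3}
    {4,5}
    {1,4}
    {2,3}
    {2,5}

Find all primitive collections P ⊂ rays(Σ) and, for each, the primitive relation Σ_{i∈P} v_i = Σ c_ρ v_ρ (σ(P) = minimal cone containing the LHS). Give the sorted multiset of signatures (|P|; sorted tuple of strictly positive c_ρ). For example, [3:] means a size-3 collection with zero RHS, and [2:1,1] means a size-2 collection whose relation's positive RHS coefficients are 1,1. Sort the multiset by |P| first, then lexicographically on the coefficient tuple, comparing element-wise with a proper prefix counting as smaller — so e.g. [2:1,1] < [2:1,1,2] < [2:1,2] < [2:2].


Σ has 5 primitive collections:

  P={1,2}:  v_{1} + v_{2} = 0 — sig = [2:]
  P={3,5}:  v_{3} + v_{5} = 0 — sig = [2:]
  P={1,5}:  v_{1} + v_{5} = v_{4} — sig = [2:1]
  P={2,4}:  v_{2} + v_{4} = v_{5} — sig = [2:1]
  P={3,4}:  v_{3} + v_{4} = v_{1} — sig = [2:1]

Hence PRS(X_Σ) =
    |P|=2: 5 collections, coeffs (), (), (1), (1), (1)


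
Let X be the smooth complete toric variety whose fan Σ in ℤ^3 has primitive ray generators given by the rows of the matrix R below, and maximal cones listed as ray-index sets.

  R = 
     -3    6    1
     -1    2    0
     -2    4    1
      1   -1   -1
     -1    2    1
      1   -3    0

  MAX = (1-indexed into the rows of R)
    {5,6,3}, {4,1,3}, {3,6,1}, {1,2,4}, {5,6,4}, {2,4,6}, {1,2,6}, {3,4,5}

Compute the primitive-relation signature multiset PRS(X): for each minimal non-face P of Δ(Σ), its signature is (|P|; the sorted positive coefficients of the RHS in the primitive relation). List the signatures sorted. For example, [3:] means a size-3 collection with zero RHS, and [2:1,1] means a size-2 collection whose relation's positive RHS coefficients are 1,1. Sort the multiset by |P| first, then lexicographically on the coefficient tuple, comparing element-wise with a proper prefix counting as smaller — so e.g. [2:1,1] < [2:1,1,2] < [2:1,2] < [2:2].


The 5 primitive collections of Σ (r=6, n=3):

  {2,3}:  v_{2} + v_{3} = v_{1}  ⇒ sig = [2:1]
  {2,5}:  v_{2} + v_{5} = v_{3}  ⇒ sig = [2:1]
  {1,5}:  v_{1} + v_{5} = 2·v_{3}  ⇒ sig = [2:2]
  {3,4,6}:  v_{3} + v_{4} + v_{6} = 0  ⇒ sig = [3:]
  {1,4,6}:  v_{1} + v_{4} + v_{6} = v_{2}  ⇒ sig = [3:1]

Signatures (|P|; sorted positive RHS coefficients), sorted:
[[2:1], [2:1], [2:2], [3:], [3:1]]


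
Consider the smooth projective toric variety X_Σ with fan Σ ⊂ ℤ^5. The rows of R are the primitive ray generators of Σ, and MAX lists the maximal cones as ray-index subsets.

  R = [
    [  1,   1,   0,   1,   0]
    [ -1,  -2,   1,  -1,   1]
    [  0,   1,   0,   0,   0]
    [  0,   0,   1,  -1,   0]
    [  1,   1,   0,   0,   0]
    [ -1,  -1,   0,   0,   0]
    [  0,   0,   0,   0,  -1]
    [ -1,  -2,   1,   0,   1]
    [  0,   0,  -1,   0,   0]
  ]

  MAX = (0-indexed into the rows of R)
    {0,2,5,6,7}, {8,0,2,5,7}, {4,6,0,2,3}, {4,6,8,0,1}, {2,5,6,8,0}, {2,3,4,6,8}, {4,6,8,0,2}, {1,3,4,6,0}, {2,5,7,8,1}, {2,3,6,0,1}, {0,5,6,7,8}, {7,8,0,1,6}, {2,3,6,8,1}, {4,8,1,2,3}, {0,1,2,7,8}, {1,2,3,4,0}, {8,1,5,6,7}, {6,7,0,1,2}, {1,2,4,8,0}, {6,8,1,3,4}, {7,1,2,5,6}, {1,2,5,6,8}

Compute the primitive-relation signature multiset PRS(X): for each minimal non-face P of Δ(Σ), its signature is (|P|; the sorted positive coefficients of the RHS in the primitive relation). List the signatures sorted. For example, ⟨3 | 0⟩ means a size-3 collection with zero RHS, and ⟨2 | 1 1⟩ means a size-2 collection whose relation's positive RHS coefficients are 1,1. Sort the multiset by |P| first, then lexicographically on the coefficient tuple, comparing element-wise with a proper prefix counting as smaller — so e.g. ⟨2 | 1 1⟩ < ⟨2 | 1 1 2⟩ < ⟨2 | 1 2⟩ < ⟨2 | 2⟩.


|primitive collections| = 9. Relations:

  P={4,5}:  v_{4} + v_{5} = 0  ⇒ sig = ⟨2 | 0⟩
  P={4,7}:  v_{4} + v_{7} = v_{0} + v_{1}  ⇒ sig = ⟨2 | 1 1⟩
  P={3,5}:  v_{3} + v_{5} = v_{1} + v_{2} + v_{6}  ⇒ sig = ⟨2 | 1 1 1⟩
  P={3,7}:  v_{3} + v_{7} = v_{0} + 2·v_{1} + v_{2} + v_{6}  ⇒ sig = ⟨2 | 1 1 1 2⟩
  P={0,1,5}:  v_{0} + v_{1} + v_{5} = v_{7}  ⇒ sig = ⟨3 | 1⟩
  P={0,3,8}:  v_{0} + v_{3} + v_{8} = v_{4}  ⇒ sig = ⟨3 | 1⟩
  P={1,2,4,6}:  v_{1} + v_{2} + v_{4} + v_{6} = v_{3}  ⇒ sig = ⟨4 | 1⟩
  P={2,6,7,8}:  v_{2} + v_{6} + v_{7} + v_{8} = v_{5}  ⇒ sig = ⟨4 | 1⟩
  P={0,1,2,6,8}:  v_{0} + v_{1} + v_{2} + v_{6} + v_{8} = 0  ⇒ sig = ⟨5 | 0⟩

Sorted signature multiset PRS(X):
    |P|=2: 4 collections, coeffs (), (1,1), (1,1,1), (1,1,1,2)
    |P|=3: 2 collections, coeffs (1), (1)
    |P|=4: 2 collections, coeffs (1), (1)
    |P|=5: 1 collection, coeffs ()


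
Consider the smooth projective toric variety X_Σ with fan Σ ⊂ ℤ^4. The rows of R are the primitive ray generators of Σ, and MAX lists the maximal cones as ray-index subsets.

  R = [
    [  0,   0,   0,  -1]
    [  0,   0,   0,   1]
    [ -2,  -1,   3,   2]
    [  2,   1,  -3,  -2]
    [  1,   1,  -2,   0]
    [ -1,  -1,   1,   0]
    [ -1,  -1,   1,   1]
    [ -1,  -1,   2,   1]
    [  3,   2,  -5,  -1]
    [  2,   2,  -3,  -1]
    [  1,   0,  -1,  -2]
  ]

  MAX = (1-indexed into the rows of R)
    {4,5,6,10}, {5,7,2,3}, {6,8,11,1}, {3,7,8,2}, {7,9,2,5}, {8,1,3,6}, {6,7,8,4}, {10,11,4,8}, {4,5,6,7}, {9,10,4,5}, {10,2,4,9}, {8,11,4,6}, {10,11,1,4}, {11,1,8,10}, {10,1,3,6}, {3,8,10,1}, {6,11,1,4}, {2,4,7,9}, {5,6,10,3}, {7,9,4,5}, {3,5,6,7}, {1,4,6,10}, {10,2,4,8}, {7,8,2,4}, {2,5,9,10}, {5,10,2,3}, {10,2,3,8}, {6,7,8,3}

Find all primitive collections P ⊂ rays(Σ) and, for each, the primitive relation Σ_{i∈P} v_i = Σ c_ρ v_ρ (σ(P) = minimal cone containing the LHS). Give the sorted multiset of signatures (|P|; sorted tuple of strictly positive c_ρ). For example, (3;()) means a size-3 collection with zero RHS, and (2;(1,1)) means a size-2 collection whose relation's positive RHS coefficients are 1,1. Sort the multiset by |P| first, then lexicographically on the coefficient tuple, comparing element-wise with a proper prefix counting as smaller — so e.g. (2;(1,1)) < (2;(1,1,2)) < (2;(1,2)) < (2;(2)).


Primitive collections (20):

  • {1,2}:  v_{1} + v_{2} = 0 — sig = (2;())
  • {3,4}:  v_{3} + v_{4} = 0 — sig = (2;())
  • {1,7}:  v_{1} + v_{7} = v_{6} — sig = (2;(1))
  • {2,6}:  v_{2} + v_{6} = v_{7} — sig = (2;(1))
  • {5,8}:  v_{5} + v_{8} = v_{2} — sig = (2;(1))
  • {5,11}:  v_{5} + v_{11} = v_{4} — sig = (2;(1))
  • {7,10}:  v_{7} + v_{10} = v_{5} — sig = (2;(1))
  • {1,5}:  v_{1} + v_{5} = v_{6} + v_{10} — sig = (2;(1,1))
  • {1,9}:  v_{1} + v_{9} = v_{4} + v_{5} — sig = (2;(1,1))
  • {2,11}:  v_{2} + v_{11} = v_{4} + v_{8} — sig = (2;(1,1))
  • {3,9}:  v_{3} + v_{9} = v_{2} + v_{5} — sig = (2;(1,1))
  • {3,11}:  v_{3} + v_{11} = v_{1} + v_{8} — sig = (2;(1,1))
  • {6,9}:  v_{6} + v_{9} = v_{4} + v_{5} + v_{7} — sig = (2;(1,1,1))
  • {7,11}:  v_{7} + v_{11} = v_{4} + v_{6} + v_{8} — sig = (2;(1,1,1))
  • {8,9}:  v_{8} + v_{9} = 2·v_{2} + v_{4} — sig = (2;(1,2))
  • {9,11}:  v_{9} + v_{11} = v_{2} + 2·v_{4} — sig = (2;(1,2))
  • {6,8,10}:  v_{6} + v_{8} + v_{10} = 0 — sig = (3;())
  • {1,4,8}:  v_{1} + v_{4} + v_{8} = v_{11} — sig = (3;(1))
  • {2,4,5}:  v_{2} + v_{4} + v_{5} = v_{9} — sig = (3;(1))
  • {6,10,11}:  v_{6} + v_{10} + v_{11} = v_{1} + v_{4} — sig = (3;(1,1))

Sorted signature multiset PRS(X):
    |P|=2: 16 collections, coeffs (), (), (1), (1), (1), (1), (1), (1,1), (1,1), (1,1), (1,1), (1,1), (1,1,1), (1,1,1), (1,2), (1,2)
    |P|=3: 4 collections, coeffs (), (1), (1), (1,1)


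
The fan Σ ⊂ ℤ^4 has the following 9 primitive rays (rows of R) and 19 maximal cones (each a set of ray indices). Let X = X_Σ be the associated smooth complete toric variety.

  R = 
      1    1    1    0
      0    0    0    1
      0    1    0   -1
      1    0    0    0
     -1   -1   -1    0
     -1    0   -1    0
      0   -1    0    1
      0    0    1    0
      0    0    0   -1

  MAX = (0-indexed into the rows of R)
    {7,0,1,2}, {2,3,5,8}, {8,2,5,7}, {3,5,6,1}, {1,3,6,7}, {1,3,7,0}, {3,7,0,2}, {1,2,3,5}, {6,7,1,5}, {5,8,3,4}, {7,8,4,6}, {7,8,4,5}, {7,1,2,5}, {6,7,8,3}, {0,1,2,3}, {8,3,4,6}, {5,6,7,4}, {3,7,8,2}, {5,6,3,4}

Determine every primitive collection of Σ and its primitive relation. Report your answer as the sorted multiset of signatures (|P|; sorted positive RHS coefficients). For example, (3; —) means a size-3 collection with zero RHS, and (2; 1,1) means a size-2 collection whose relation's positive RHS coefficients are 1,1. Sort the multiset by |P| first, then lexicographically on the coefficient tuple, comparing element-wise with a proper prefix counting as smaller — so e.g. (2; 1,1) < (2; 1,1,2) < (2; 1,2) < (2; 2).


12 minimal non-faces of Δ(Σ) (on 9 rays):

  P = {0,4}:  v_{0} + v_{4} = 0 ; sig = (2; —)
  P = {1,8}:  v_{1} + v_{8} = 0 ; sig = (2; —)
  P = {2,6}:  v_{2} + v_{6} = 0 ; sig = (2; —)
  P = {0,5}:  v_{0} + v_{5} = v_{1} + v_{2} ; sig = (2; 1,1)
  P = {1,4}:  v_{1} + v_{4} = v_{5} + v_{6} ; sig = (2; 1,1)
  P = {2,4}:  v_{2} + v_{4} = v_{5} + v_{8} ; sig = (2; 1,1)
  P = {0,6}:  v_{0} + v_{6} = v_{1} + v_{3} + v_{7} ; sig = (2; 1,1,1)
  P = {0,8}:  v_{0} + v_{8} = v_{2} + v_{3} + v_{7} ; sig = (2; 1,1,1)
  P = {3,5,7}:  v_{3} + v_{5} + v_{7} = 0 ; sig = (3; —)
  P = {5,6,8}:  v_{5} + v_{6} + v_{8} = v_{4} ; sig = (3; 1)
  P = {3,4,7}:  v_{3} + v_{4} + v_{7} = v_{6} + v_{8} ; sig = (3; 1,1)
  P = {1,2,3,7}:  v_{1} + v_{2} + v_{3} + v_{7} = v_{0} ; sig = (4; 1)

Signatures (|P|; sorted positive RHS coefficients), sorted:
    |P|=2: 8 collections, coeffs (), (), (), (1,1), (1,1), (1,1), (1,1,1), (1,1,1)
    |P|=3: 3 collections, coeffs (), (1), (1,1)
    |P|=4: 1 collection, coeffs (1)


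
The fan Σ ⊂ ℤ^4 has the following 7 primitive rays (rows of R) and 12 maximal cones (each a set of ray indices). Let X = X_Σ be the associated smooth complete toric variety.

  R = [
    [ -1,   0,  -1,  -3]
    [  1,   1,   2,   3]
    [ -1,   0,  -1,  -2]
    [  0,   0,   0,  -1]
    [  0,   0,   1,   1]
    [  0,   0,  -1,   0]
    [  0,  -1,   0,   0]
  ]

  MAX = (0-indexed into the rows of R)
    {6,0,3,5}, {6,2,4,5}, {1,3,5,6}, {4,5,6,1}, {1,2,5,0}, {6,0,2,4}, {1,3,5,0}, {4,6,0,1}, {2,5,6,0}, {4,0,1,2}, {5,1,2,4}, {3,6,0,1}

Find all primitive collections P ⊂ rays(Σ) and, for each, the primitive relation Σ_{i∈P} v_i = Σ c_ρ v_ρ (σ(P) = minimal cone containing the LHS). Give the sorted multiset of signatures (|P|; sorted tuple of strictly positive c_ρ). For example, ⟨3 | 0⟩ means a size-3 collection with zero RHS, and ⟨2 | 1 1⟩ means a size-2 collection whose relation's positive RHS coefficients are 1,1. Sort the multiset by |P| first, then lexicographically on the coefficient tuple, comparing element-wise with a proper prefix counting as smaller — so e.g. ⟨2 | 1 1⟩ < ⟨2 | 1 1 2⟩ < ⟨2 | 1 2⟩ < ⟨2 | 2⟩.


|primitive collections| = 5. Relations:

  • {2,3}:  v_{2} + v_{3} = v_{0}  ⇒ sig = ⟨2 | 1⟩
  • {3,4}:  v_{3} + v_{4} = v_{0} + v_{1} + v_{6}  ⇒ sig = ⟨2 | 1 1 1⟩
  • {0,4,5}:  v_{0} + v_{4} + v_{5} = v_{2}  ⇒ sig = ⟨3 | 1⟩
  • {1,2,6}:  v_{1} + v_{2} + v_{6} = v_{4}  ⇒ sig = ⟨3 | 1⟩
  • {0,1,5,6}:  v_{0} + v_{1} + v_{5} + v_{6} = 0  ⇒ sig = ⟨4 | 0⟩

Hence PRS(X_Σ) =
    ⟨2 | 1⟩
    ⟨2 | 1 1 1⟩
    ⟨3 | 1⟩
    ⟨3 | 1⟩
    ⟨4 | 0⟩


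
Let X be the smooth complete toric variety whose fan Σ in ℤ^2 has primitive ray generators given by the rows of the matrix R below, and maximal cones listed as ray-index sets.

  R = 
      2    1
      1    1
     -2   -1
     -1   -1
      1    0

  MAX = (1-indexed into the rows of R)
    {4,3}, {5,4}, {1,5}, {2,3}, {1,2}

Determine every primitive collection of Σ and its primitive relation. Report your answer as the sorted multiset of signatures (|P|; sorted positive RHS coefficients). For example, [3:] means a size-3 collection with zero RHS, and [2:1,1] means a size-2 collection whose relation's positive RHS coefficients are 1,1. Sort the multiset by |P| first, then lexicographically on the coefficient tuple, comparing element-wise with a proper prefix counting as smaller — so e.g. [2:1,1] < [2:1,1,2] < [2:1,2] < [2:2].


Minimal non-faces — 5 found among 5 rays, 5 max cones:

  P={1,3}:  v_{1} + v_{3} = 0  ⇒ sig = [2:]
  P={2,4}:  v_{2} + v_{4} = 0  ⇒ sig = [2:]
  P={1,4}:  v_{1} + v_{4} = v_{5}  ⇒ sig = [2:1]
  P={2,5}:  v_{2} + v_{5} = v_{1}  ⇒ sig = [2:1]
  P={3,5}:  v_{3} + v_{5} = v_{4}  ⇒ sig = [2:1]

Hence PRS(X_Σ) =
{ [2:] ×2,  [2:1] ×3 }


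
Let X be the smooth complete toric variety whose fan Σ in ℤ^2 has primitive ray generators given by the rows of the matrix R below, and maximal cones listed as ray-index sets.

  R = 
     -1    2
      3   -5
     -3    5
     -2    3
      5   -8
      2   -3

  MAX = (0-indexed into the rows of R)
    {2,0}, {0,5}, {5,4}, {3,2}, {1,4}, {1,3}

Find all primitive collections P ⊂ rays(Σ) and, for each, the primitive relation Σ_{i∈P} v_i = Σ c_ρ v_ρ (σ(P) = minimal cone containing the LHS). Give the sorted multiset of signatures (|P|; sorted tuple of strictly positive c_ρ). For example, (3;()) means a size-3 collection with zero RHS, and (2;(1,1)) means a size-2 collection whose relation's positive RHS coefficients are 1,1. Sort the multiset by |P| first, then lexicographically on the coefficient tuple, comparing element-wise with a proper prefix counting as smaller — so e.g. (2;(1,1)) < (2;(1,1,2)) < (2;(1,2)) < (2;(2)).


|primitive collections| = 9. Relations:

  P = {1,2}:  v_{1} + v_{2} = 0  →  sig = (2;())
  P = {3,5}:  v_{3} + v_{5} = 0  →  sig = (2;())
  P = {0,1}:  v_{0} + v_{1} = v_{5}  →  sig = (2;(1))
  P = {0,3}:  v_{0} + v_{3} = v_{2}  →  sig = (2;(1))
  P = {1,5}:  v_{1} + v_{5} = v_{4}  →  sig = (2;(1))
  P = {2,4}:  v_{2} + v_{4} = v_{5}  →  sig = (2;(1))
  P = {2,5}:  v_{2} + v_{5} = v_{0}  →  sig = (2;(1))
  P = {3,4}:  v_{3} + v_{4} = v_{1}  →  sig = (2;(1))
  P = {0,4}:  v_{0} + v_{4} = 2·v_{5}  →  sig = (2;(2))

Signatures (|P|; sorted positive RHS coefficients), sorted:
[(2;()), (2;()), (2;(1)), (2;(1)), (2;(1)), (2;(1)), (2;(1)), (2;(1)), (2;(2))]


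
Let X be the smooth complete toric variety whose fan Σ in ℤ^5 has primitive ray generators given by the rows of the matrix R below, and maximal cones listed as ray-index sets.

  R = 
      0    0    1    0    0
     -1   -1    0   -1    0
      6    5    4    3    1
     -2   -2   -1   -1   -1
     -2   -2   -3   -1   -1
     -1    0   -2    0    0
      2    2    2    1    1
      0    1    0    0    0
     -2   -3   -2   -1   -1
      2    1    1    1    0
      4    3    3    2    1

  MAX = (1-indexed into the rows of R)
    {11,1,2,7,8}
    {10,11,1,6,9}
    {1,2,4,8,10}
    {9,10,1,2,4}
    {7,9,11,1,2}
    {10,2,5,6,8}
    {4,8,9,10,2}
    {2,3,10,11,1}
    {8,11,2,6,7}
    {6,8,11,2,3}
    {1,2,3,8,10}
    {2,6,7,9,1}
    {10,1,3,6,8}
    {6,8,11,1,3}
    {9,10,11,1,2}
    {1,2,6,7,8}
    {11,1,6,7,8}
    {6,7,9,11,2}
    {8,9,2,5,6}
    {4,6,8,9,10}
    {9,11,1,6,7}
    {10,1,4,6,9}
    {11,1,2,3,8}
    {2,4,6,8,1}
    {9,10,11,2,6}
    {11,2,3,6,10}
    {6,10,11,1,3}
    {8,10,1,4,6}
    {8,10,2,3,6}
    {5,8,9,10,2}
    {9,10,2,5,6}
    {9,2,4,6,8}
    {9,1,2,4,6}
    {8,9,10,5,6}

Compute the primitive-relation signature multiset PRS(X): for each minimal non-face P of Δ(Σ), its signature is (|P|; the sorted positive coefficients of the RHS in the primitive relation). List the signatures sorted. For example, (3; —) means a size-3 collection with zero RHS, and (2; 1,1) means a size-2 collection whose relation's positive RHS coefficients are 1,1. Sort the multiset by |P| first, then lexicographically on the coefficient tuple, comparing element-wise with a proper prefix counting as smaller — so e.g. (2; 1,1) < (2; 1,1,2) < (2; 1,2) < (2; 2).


Primitive collections (20):

  {4,7}:  v_{4} + v_{7} = v_{1} — sig = (2; 1)
  {7,10}:  v_{7} + v_{10} = v_{11} — sig = (2; 1)
  {1,5}:  v_{1} + v_{5} = v_{8} + v_{9} — sig = (2; 1,1)
  {4,11}:  v_{4} + v_{11} = v_{1} + v_{10} — sig = (2; 1,1)
  {5,7}:  v_{5} + v_{7} = v_{2} + v_{6} + v_{10} — sig = (2; 1,1,1)
  {3,5}:  v_{3} + v_{5} = v_{2} + v_{6} + v_{8} + 3·v_{10} — sig = (2; 1,1,1,3)
  {3,4}:  v_{3} + v_{4} = v_{1} + v_{8} + 2·v_{10} — sig = (2; 1,1,2)
  {5,11}:  v_{5} + v_{11} = v_{2} + v_{6} + 2·v_{10} — sig = (2; 1,1,2)
  {3,7}:  v_{3} + v_{7} = v_{8} + 2·v_{11} — sig = (2; 1,2)
  {3,9}:  v_{3} + v_{9} = 2·v_{10} — sig = (2; 2)
  {4,5}:  v_{4} + v_{5} = 2·v_{8} + 2·v_{9} — sig = (2; 2,2)
  {7,8,9}:  v_{7} + v_{8} + v_{9} = 0 — sig = (3; —)
  {1,8,9}:  v_{1} + v_{8} + v_{9} = v_{4} — sig = (3; 1)
  {8,9,11}:  v_{8} + v_{9} + v_{11} = v_{10} — sig = (3; 1)
  {8,10,11}:  v_{8} + v_{10} + v_{11} = v_{3} — sig = (3; 1)
  {1,2,6,10}:  v_{1} + v_{2} + v_{6} + v_{10} = 0 — sig = (4; —)
  {1,2,6,11}:  v_{1} + v_{2} + v_{6} + v_{11} = v_{7} — sig = (4; 1)
  {1,2,3,6}:  v_{1} + v_{2} + v_{3} + v_{6} = v_{8} + v_{11} — sig = (4; 1,1)
  {2,4,6,10}:  v_{2} + v_{4} + v_{6} + v_{10} = v_{8} + v_{9} — sig = (4; 1,1)
  {2,6,8,9,10}:  v_{2} + v_{6} + v_{8} + v_{9} + v_{10} = v_{5} — sig = (5; 1)

Signatures (|P|; sorted positive RHS coefficients), sorted:
    |P|=2: 11 collections, coeffs (1), (1), (1,1), (1,1), (1,1,1), (1,1,1,3), (1,1,2), (1,1,2), (1,2), (2), (2,2)
    |P|=3: 4 collections, coeffs (), (1), (1), (1)
    |P|=4: 4 collections, coeffs (), (1), (1,1), (1,1)
    |P|=5: 1 collection, coeffs (1)


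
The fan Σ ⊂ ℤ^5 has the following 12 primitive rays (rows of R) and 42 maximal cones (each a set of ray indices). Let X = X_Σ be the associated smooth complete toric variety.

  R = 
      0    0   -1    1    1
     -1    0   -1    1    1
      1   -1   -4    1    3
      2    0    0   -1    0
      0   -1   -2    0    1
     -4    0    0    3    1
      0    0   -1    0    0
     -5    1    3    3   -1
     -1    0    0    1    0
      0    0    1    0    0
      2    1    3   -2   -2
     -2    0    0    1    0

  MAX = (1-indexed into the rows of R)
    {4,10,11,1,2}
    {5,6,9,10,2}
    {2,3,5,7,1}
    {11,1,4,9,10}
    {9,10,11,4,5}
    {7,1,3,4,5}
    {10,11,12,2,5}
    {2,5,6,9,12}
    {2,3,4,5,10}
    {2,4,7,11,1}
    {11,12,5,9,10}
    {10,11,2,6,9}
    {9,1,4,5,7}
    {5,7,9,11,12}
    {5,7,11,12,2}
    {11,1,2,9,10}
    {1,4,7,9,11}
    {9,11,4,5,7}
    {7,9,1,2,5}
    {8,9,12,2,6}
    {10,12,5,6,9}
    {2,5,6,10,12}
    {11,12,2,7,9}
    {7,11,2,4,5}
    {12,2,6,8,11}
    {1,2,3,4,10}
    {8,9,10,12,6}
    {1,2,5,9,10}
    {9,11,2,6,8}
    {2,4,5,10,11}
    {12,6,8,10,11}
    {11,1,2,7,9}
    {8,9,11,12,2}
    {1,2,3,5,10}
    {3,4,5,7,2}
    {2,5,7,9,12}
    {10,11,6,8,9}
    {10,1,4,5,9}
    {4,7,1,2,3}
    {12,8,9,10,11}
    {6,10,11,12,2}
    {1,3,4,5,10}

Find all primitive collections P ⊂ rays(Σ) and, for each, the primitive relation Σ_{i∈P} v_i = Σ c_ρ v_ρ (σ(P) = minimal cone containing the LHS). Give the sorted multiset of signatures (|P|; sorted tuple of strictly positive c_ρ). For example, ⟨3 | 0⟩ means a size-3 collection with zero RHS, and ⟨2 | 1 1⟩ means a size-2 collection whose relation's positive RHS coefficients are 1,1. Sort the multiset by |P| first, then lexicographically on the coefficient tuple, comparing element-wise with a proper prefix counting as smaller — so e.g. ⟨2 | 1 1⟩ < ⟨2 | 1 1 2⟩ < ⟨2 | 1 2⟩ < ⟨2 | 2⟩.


Δ(Σ) — 12 vertices, 23 min non-faces:

  P = {4,12}:  v_{4} + v_{12} = 0  →  sig = ⟨2 | 0⟩
  P = {7,10}:  v_{7} + v_{10} = 0  →  sig = ⟨2 | 0⟩
  P = {1,12}:  v_{1} + v_{12} = v_{2} + v_{9}  →  sig = ⟨2 | 1 1⟩
  P = {3,12}:  v_{3} + v_{12} = v_{1} + v_{2} + v_{5}  →  sig = ⟨2 | 1 1 1⟩
  P = {4,6}:  v_{4} + v_{6} = v_{2} + v_{9} + v_{10}  →  sig = ⟨2 | 1 1 1⟩
  P = {4,8}:  v_{4} + v_{8} = v_{6} + v_{9} + v_{11}  →  sig = ⟨2 | 1 1 1⟩
  P = {6,7}:  v_{6} + v_{7} = v_{2} + v_{9} + v_{12}  →  sig = ⟨2 | 1 1 1⟩
  P = {3,6}:  v_{3} + v_{6} = v_{1} + 2·v_{2} + v_{5} + v_{9} + v_{10}  →  sig = ⟨2 | 1 1 1 1 2⟩
  P = {1,8}:  v_{1} + v_{8} = v_{2} + v_{6} + 2·v_{9} + v_{11}  →  sig = ⟨2 | 1 1 1 2⟩
  P = {5,8}:  v_{5} + v_{8} = v_{9} + v_{10} + 2·v_{12}  →  sig = ⟨2 | 1 1 2⟩
  P = {7,8}:  v_{7} + v_{8} = v_{2} + 2·v_{9} + v_{11} + 2·v_{12}  →  sig = ⟨2 | 1 1 2 2⟩
  P = {3,9}:  v_{3} + v_{9} = 2·v_{1} + v_{5}  →  sig = ⟨2 | 1 2⟩
  P = {3,11}:  v_{3} + v_{11} = v_{2} + 2·v_{4}  →  sig = ⟨2 | 1 2⟩
  P = {1,6}:  v_{1} + v_{6} = 2·v_{2} + 2·v_{9} + v_{10}  →  sig = ⟨2 | 1 2 2⟩
  P = {3,8}:  v_{3} + v_{8} = 2·v_{2} + 2·v_{9} + v_{10}  →  sig = ⟨2 | 1 2 2⟩
  P = {1,5,11}:  v_{1} + v_{5} + v_{11} = v_{4}  →  sig = ⟨3 | 1⟩
  P = {2,4,9}:  v_{2} + v_{4} + v_{9} = v_{1}  →  sig = ⟨3 | 1⟩
  P = {5,6,11}:  v_{5} + v_{6} + v_{11} = v_{10} + v_{12}  →  sig = ⟨3 | 1 1⟩
  P = {2,8,10}:  v_{2} + v_{8} + v_{10} = 2·v_{6} + v_{11}  →  sig = ⟨3 | 1 2⟩
  P = {2,5,9,11}:  v_{2} + v_{5} + v_{9} + v_{11} = 0  →  sig = ⟨4 | 0⟩
  P = {1,2,4,5}:  v_{1} + v_{2} + v_{4} + v_{5} = v_{3}  →  sig = ⟨4 | 1⟩
  P = {2,9,10,12}:  v_{2} + v_{9} + v_{10} + v_{12} = v_{6}  →  sig = ⟨4 | 1⟩
  P = {6,9,11,12}:  v_{6} + v_{9} + v_{11} + v_{12} = v_{8}  →  sig = ⟨4 | 1⟩

so the primitive-relation signature multiset is
    ⟨2 | 0⟩
    ⟨2 | 0⟩
    ⟨2 | 1 1⟩
    ⟨2 | 1 1 1⟩
    ⟨2 | 1 1 1⟩
    ⟨2 | 1 1 1⟩
    ⟨2 | 1 1 1⟩
    ⟨2 | 1 1 1 1 2⟩
    ⟨2 | 1 1 1 2⟩
    ⟨2 | 1 1 2⟩
    ⟨2 | 1 1 2 2⟩
    ⟨2 | 1 2⟩
    ⟨2 | 1 2⟩
    ⟨2 | 1 2 2⟩
    ⟨2 | 1 2 2⟩
    ⟨3 | 1⟩
    ⟨3 | 1⟩
    ⟨3 | 1 1⟩
    ⟨3 | 1 2⟩
    ⟨4 | 0⟩
    ⟨4 | 1⟩
    ⟨4 | 1⟩
    ⟨4 | 1⟩


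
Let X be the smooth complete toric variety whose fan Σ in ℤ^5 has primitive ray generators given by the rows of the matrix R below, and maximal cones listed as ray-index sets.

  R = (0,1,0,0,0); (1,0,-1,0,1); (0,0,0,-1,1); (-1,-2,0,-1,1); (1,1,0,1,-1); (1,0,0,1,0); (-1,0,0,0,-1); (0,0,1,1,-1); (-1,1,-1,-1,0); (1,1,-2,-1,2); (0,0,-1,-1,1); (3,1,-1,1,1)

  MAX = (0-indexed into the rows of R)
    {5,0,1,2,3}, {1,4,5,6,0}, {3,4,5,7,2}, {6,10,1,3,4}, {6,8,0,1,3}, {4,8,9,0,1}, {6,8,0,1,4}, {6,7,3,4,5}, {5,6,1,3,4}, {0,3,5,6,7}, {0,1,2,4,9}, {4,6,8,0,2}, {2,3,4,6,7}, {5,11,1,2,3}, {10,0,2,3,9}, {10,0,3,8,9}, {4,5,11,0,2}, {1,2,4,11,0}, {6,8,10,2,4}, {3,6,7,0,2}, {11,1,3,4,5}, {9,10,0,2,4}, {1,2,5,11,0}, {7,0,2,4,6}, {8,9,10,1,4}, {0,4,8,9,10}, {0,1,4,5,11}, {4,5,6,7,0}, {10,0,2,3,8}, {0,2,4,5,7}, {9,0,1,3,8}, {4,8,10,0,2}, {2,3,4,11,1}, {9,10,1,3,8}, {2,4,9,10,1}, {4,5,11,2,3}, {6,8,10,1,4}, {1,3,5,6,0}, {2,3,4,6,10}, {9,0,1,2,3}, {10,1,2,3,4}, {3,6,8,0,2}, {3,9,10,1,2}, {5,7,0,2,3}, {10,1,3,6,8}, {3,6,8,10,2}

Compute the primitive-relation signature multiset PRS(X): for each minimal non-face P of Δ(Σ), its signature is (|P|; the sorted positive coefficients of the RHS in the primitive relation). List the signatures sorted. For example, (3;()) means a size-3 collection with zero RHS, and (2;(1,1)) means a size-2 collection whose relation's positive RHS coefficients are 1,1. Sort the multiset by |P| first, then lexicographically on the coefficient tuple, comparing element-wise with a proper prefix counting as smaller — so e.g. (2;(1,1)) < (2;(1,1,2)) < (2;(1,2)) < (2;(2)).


24 collections generate NE(X_Σ); each relation:

  • {7,10}:  v_{7} + v_{10} = 0 ; sig = (2;())
  • {1,7}:  v_{1} + v_{7} = v_{5} ; sig = (2;(1))
  • {5,10}:  v_{5} + v_{10} = v_{1} ; sig = (2;(1))
  • {6,9}:  v_{6} + v_{9} = v_{1} + v_{8} ; sig = (2;(1,1))
  • {6,11}:  v_{6} + v_{11} = v_{1} + v_{4} ; sig = (2;(1,1))
  • {7,8}:  v_{7} + v_{8} = v_{0} + v_{6} ; sig = (2;(1,1))
  • {7,9}:  v_{7} + v_{9} = v_{0} + v_{1} ; sig = (2;(1,1))
  • {8,11}:  v_{8} + v_{11} = v_{4} + v_{9} ; sig = (2;(1,1))
  • {5,8}:  v_{5} + v_{8} = v_{0} + v_{1} + v_{6} ; sig = (2;(1,1,1))
  • {9,11}:  v_{9} + v_{11} = v_{0} + 3·v_{1} + v_{2} + v_{4} ; sig = (2;(1,1,1,3))
  • {7,11}:  v_{7} + v_{11} = v_{2} + v_{4} + 2·v_{5} ; sig = (2;(1,1,2))
  • {10,11}:  v_{10} + v_{11} = 2·v_{1} + v_{2} + v_{4} ; sig = (2;(1,1,2))
  • {5,9}:  v_{5} + v_{9} = v_{0} + 2·v_{1} ; sig = (2;(1,2))
  • {0,3,4}:  v_{0} + v_{3} + v_{4} = 0 ; sig = (3;())
  • {2,5,6}:  v_{2} + v_{5} + v_{6} = 0 ; sig = (3;())
  • {0,1,10}:  v_{0} + v_{1} + v_{10} = v_{9} ; sig = (3;(1))
  • {0,6,10}:  v_{0} + v_{6} + v_{10} = v_{8} ; sig = (3;(1))
  • {1,2,6}:  v_{1} + v_{2} + v_{6} = v_{10} ; sig = (3;(1))
  • {3,4,8}:  v_{3} + v_{4} + v_{8} = v_{6} + v_{10} ; sig = (3;(1,1))
  • {3,4,9}:  v_{3} + v_{4} + v_{9} = v_{1} + v_{10} ; sig = (3;(1,1))
  • {0,3,11}:  v_{0} + v_{3} + v_{11} = v_{1} + v_{2} + v_{5} ; sig = (3;(1,1,1))
  • {1,2,8}:  v_{1} + v_{2} + v_{8} = v_{0} + 2·v_{10} ; sig = (3;(1,2))
  • {2,8,9}:  v_{2} + v_{8} + v_{9} = 2·v_{0} + 3·v_{10} ; sig = (3;(2,3))
  • {1,2,4,5}:  v_{1} + v_{2} + v_{4} + v_{5} = v_{11} ; sig = (4;(1))

Hence PRS(X_Σ) =
    |P|=2: 13 collections, coeffs (), (1), (1), (1,1), (1,1), (1,1), (1,1), (1,1), (1,1,1), (1,1,1,3), (1,1,2), (1,1,2), (1,2)
    |P|=3: 10 collections, coeffs (), (), (1), (1), (1), (1,1), (1,1), (1,1,1), (1,2), (2,3)
    |P|=4: 1 collection, coeffs (1)


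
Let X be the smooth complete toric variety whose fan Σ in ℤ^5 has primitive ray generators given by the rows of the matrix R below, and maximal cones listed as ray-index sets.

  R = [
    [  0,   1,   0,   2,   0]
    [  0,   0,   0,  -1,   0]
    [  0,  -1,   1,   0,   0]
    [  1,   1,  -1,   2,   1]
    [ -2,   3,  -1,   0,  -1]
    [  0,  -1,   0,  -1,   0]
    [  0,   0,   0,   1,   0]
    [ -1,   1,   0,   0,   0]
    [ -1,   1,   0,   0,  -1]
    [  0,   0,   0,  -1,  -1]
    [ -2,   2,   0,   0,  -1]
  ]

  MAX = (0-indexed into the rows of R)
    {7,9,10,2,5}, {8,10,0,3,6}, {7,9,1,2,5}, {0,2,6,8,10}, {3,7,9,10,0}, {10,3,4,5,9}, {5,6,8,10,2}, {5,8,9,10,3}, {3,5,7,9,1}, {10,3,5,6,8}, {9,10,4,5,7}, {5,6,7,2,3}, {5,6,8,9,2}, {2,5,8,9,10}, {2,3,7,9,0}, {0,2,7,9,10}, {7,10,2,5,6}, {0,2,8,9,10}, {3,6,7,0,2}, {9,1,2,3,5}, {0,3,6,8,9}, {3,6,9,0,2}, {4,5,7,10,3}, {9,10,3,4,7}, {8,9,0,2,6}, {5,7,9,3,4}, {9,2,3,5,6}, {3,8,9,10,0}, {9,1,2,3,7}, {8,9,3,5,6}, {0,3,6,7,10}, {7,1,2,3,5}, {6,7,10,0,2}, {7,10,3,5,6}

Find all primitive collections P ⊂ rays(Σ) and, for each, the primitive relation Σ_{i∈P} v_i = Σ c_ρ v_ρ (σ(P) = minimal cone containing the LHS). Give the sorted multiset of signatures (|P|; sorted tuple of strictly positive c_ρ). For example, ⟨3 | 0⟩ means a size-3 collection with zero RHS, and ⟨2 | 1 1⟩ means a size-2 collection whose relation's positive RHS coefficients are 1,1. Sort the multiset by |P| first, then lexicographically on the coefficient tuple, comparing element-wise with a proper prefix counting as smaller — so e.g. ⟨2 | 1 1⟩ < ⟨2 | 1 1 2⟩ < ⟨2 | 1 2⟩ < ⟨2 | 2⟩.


The 17 primitive collections of Σ (r=11, n=5):

  • {1,6}:  v_{1} + v_{6} = 0  ⟹  sig = ⟨2 | 0⟩
  • {0,5}:  v_{0} + v_{5} = v_{6}  ⟹  sig = ⟨2 | 1⟩
  • {2,4}:  v_{2} + v_{4} = v_{10}  ⟹  sig = ⟨2 | 1⟩
  • {7,8}:  v_{7} + v_{8} = v_{10}  ⟹  sig = ⟨2 | 1⟩
  • {1,8}:  v_{1} + v_{8} = v_{7} + v_{9}  ⟹  sig = ⟨2 | 1 1⟩
  • {0,4}:  v_{0} + v_{4} = v_{3} + v_{8} + v_{10}  ⟹  sig = ⟨2 | 1 1 1⟩
  • {0,1}:  v_{0} + v_{1} = v_{2} + v_{3} + v_{7} + v_{9}  ⟹  sig = ⟨2 | 1 1 1 1⟩
  • {4,6}:  v_{4} + v_{6} = v_{3} + v_{5} + v_{8} + v_{10}  ⟹  sig = ⟨2 | 1 1 1 1⟩
  • {4,8}:  v_{4} + v_{8} = v_{3} + v_{5} + v_{9} + 2·v_{10}  ⟹  sig = ⟨2 | 1 1 1 2⟩
  • {1,4}:  v_{1} + v_{4} = v_{3} + v_{5} + 3·v_{7} + 2·v_{9}  ⟹  sig = ⟨2 | 1 1 2 3⟩
  • {1,10}:  v_{1} + v_{10} = 2·v_{7} + v_{9}  ⟹  sig = ⟨2 | 1 2⟩
  • {2,3,8}:  v_{2} + v_{3} + v_{8} = v_{0}  ⟹  sig = ⟨3 | 1⟩
  • {6,7,9}:  v_{6} + v_{7} + v_{9} = v_{8}  ⟹  sig = ⟨3 | 1⟩
  • {2,3,10}:  v_{2} + v_{3} + v_{10} = v_{0} + v_{7}  ⟹  sig = ⟨3 | 1 1⟩
  • {6,9,10}:  v_{6} + v_{9} + v_{10} = 2·v_{8}  ⟹  sig = ⟨3 | 2⟩
  • {2,3,5,7,9}:  v_{2} + v_{3} + v_{5} + v_{7} + v_{9} = 0  ⟹  sig = ⟨5 | 0⟩
  • {3,5,7,9,10}:  v_{3} + v_{5} + v_{7} + v_{9} + v_{10} = v_{4}  ⟹  sig = ⟨5 | 1⟩

Signatures (|P|; sorted positive RHS coefficients), sorted:
    |P|=2: 11 collections, coeffs (), (1), (1), (1), (1,1), (1,1,1), (1,1,1,1), (1,1,1,1), (1,1,1,2), (1,1,2,3), (1,2)
    |P|=3: 4 collections, coeffs (1), (1), (1,1), (2)
    |P|=5: 2 collections, coeffs (), (1)


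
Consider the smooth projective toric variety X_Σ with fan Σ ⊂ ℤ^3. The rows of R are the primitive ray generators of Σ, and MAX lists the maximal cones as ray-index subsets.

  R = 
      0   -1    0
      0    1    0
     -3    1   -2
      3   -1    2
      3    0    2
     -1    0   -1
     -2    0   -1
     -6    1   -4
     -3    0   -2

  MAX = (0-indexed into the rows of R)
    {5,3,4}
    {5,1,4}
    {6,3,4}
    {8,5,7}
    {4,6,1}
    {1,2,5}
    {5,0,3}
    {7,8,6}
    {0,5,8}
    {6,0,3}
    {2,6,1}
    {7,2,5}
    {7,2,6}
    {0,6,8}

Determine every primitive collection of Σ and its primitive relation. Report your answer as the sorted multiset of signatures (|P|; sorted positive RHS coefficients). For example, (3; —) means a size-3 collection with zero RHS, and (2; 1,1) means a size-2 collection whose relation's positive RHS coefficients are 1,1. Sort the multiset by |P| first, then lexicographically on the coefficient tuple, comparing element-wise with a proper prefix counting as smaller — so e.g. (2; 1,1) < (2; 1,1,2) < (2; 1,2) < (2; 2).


The 15 primitive collections of Σ (r=9, n=3):

  • {0,1}:  v_{0} + v_{1} = 0 ; sig = (2; —)
  • {2,3}:  v_{2} + v_{3} = 0 ; sig = (2; —)
  • {4,8}:  v_{4} + v_{8} = 0 ; sig = (2; —)
  • {0,2}:  v_{0} + v_{2} = v_{8} ; sig = (2; 1)
  • {0,4}:  v_{0} + v_{4} = v_{3} ; sig = (2; 1)
  • {1,3}:  v_{1} + v_{3} = v_{4} ; sig = (2; 1)
  • {1,8}:  v_{1} + v_{8} = v_{2} ; sig = (2; 1)
  • {2,4}:  v_{2} + v_{4} = v_{1} ; sig = (2; 1)
  • {2,8}:  v_{2} + v_{8} = v_{7} ; sig = (2; 1)
  • {3,7}:  v_{3} + v_{7} = v_{8} ; sig = (2; 1)
  • {3,8}:  v_{3} + v_{8} = v_{0} ; sig = (2; 1)
  • {4,7}:  v_{4} + v_{7} = v_{2} ; sig = (2; 1)
  • {5,6}:  v_{5} + v_{6} = v_{8} ; sig = (2; 1)
  • {0,7}:  v_{0} + v_{7} = 2·v_{8} ; sig = (2; 2)
  • {1,7}:  v_{1} + v_{7} = 2·v_{2} ; sig = (2; 2)

so the primitive-relation signature multiset is
{ (2; —) ×3,  (2; 1) ×10,  (2; 2) ×2 }


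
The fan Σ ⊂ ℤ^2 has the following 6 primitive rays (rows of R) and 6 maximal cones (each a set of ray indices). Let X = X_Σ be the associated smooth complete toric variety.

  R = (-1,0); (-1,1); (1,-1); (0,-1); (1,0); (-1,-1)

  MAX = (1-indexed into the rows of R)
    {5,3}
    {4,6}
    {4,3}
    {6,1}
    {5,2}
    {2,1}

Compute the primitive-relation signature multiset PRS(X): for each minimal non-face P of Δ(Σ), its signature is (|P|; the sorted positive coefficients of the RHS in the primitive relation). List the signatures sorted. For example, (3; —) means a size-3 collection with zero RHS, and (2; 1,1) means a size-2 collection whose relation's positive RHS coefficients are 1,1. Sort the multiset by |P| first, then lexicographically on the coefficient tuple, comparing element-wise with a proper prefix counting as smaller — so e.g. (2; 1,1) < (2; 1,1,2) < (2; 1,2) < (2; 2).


Δ(Σ) — 6 vertices, 9 min non-faces:

  • {1,5}:  v_{1} + v_{5} = 0  ⇒ sig = (2; —)
  • {2,3}:  v_{2} + v_{3} = 0  ⇒ sig = (2; —)
  • {1,3}:  v_{1} + v_{3} = v_{4}  ⇒ sig = (2; 1)
  • {1,4}:  v_{1} + v_{4} = v_{6}  ⇒ sig = (2; 1)
  • {2,4}:  v_{2} + v_{4} = v_{1}  ⇒ sig = (2; 1)
  • {4,5}:  v_{4} + v_{5} = v_{3}  ⇒ sig = (2; 1)
  • {5,6}:  v_{5} + v_{6} = v_{4}  ⇒ sig = (2; 1)
  • {2,6}:  v_{2} + v_{6} = 2·v_{1}  ⇒ sig = (2; 2)
  • {3,6}:  v_{3} + v_{6} = 2·v_{4}  ⇒ sig = (2; 2)

Sorted signature multiset PRS(X):
[(2; —), (2; —), (2; 1), (2; 1), (2; 1), (2; 1), (2; 1), (2; 2), (2; 2)]


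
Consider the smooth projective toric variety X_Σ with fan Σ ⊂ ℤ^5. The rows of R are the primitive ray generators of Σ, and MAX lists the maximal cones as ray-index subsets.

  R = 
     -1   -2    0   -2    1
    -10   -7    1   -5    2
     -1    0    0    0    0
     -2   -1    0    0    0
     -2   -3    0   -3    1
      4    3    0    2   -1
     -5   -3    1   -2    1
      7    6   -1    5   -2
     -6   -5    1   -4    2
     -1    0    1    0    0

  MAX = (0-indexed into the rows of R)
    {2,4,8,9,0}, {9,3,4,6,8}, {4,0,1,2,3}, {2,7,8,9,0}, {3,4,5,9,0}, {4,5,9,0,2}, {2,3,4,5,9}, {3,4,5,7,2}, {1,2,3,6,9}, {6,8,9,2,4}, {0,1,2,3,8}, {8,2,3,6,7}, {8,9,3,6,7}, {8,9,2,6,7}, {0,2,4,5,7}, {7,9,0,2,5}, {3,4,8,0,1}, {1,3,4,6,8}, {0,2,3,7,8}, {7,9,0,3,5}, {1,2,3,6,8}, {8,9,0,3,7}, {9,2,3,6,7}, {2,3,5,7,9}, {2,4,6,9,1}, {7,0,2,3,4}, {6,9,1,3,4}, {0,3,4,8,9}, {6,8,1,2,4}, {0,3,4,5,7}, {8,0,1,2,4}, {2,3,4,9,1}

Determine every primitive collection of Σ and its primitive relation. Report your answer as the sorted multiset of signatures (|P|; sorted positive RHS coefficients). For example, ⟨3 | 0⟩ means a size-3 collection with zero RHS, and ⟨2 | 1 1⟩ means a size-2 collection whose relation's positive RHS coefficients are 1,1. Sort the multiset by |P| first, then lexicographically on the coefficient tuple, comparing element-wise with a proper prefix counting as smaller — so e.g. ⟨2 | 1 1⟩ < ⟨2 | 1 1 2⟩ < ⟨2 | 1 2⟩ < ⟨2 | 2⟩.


The 15 primitive collections of Σ (r=10, n=5):

  {0,6}:  v_{0} + v_{6} = v_{8}  ⟹  sig = ⟨2 | 1⟩
  {5,6}:  v_{5} + v_{6} = v_{9}  ⟹  sig = ⟨2 | 1⟩
  {1,7}:  v_{1} + v_{7} = v_{2} + v_{3}  ⟹  sig = ⟨2 | 1 1⟩
  {5,8}:  v_{5} + v_{8} = v_{0} + v_{9}  ⟹  sig = ⟨2 | 1 1⟩
  {1,5}:  v_{1} + v_{5} = v_{2} + v_{3} + v_{4} + v_{9}  ⟹  sig = ⟨2 | 1 1 1 1⟩
  {4,6,7}:  v_{4} + v_{6} + v_{7} = 0  ⟹  sig = ⟨3 | 0⟩
  {4,7,8}:  v_{4} + v_{7} + v_{8} = v_{0}  ⟹  sig = ⟨3 | 1⟩
  {4,7,9}:  v_{4} + v_{7} + v_{9} = v_{5}  ⟹  sig = ⟨3 | 1⟩
  {0,1,9}:  v_{0} + v_{1} + v_{9} = v_{4} + 2·v_{6}  ⟹  sig = ⟨3 | 1 2⟩
  {1,8,9}:  v_{1} + v_{8} + v_{9} = v_{4} + 3·v_{6}  ⟹  sig = ⟨3 | 1 3⟩
  {0,2,3,5}:  v_{0} + v_{2} + v_{3} + v_{5} = 0  ⟹  sig = ⟨4 | 0⟩
  {0,2,3,9}:  v_{0} + v_{2} + v_{3} + v_{9} = v_{6}  ⟹  sig = ⟨4 | 1⟩
  {2,3,4,6}:  v_{2} + v_{3} + v_{4} + v_{6} = v_{1}  ⟹  sig = ⟨4 | 1⟩
  {2,3,4,8}:  v_{2} + v_{3} + v_{4} + v_{8} = v_{0} + v_{1}  ⟹  sig = ⟨4 | 1 1⟩
  {2,3,8,9}:  v_{2} + v_{3} + v_{8} + v_{9} = 2·v_{6}  ⟹  sig = ⟨4 | 2⟩

Sorted signature multiset PRS(X):
{ ⟨2 | 1⟩ ×2,  ⟨2 | 1 1⟩ ×2,  ⟨2 | 1 1 1 1⟩,  ⟨3 | 0⟩,  ⟨3 | 1⟩ ×2,  ⟨3 | 1 2⟩,  ⟨3 | 1 3⟩,  ⟨4 | 0⟩,  ⟨4 | 1⟩ ×2,  ⟨4 | 1 1⟩,  ⟨4 | 2⟩ }


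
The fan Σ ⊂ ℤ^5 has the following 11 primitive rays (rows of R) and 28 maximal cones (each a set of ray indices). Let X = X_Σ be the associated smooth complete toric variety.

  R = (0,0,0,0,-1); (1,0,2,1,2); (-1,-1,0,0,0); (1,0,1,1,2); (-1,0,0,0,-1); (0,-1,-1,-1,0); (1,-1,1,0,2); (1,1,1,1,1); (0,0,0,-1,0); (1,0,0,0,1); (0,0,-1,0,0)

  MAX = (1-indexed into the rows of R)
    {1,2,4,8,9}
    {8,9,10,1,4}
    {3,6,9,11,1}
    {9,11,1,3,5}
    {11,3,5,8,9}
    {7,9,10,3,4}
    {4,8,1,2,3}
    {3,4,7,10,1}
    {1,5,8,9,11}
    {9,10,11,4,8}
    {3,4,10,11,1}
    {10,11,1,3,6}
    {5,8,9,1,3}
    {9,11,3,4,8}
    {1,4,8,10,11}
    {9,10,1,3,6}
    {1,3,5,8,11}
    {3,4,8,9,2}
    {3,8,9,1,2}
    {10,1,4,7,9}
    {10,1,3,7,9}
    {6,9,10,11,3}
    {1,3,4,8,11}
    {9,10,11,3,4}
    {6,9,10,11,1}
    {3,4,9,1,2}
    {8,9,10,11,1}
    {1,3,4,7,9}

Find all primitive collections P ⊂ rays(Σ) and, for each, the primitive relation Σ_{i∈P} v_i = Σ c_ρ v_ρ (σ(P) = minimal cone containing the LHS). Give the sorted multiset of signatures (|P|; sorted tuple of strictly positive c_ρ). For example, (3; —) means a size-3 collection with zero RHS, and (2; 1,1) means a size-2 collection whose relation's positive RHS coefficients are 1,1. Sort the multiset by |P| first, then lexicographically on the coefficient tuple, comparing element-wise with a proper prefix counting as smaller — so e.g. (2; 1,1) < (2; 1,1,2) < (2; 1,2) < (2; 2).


Minimal non-faces — 20 found among 11 rays, 28 max cones:

  P={5,10}:  v_{5} + v_{10} = 0  ⇒ sig = (2; —)
  P={2,6}:  v_{2} + v_{6} = v_{7}  ⇒ sig = (2; 1)
  P={2,11}:  v_{2} + v_{11} = v_{4}  ⇒ sig = (2; 1)
  P={6,8}:  v_{6} + v_{8} = v_{10}  ⇒ sig = (2; 1)
  P={4,5}:  v_{4} + v_{5} = v_{3} + v_{8}  ⇒ sig = (2; 1,1)
  P={5,6}:  v_{5} + v_{6} = v_{1} + v_{3} + v_{9} + v_{11}  ⇒ sig = (2; 1,1,1,1)
  P={5,7}:  v_{5} + v_{7} = v_{1} + v_{3} + v_{4} + v_{9}  ⇒ sig = (2; 1,1,1,1)
  P={2,10}:  v_{2} + v_{10} = v_{1} + 2·v_{4} + v_{9}  ⇒ sig = (2; 1,1,2)
  P={7,8}:  v_{7} + v_{8} = v_{1} + 2·v_{4} + v_{9}  ⇒ sig = (2; 1,1,2)
  P={2,5}:  v_{2} + v_{5} = v_{1} + 2·v_{3} + 2·v_{8} + v_{9}  ⇒ sig = (2; 1,1,2,2)
  P={6,7}:  v_{6} + v_{7} = v_{1} + 2·v_{3} + v_{9} + 3·v_{10}  ⇒ sig = (2; 1,1,2,3)
  P={4,6}:  v_{4} + v_{6} = v_{3} + 2·v_{10}  ⇒ sig = (2; 1,2)
  P={7,11}:  v_{7} + v_{11} = v_{3} + 2·v_{10}  ⇒ sig = (2; 1,2)
  P={2,7}:  v_{2} + v_{7} = 2·v_{1} + v_{3} + 3·v_{4} + 2·v_{9}  ⇒ sig = (2; 1,2,2,3)
  P={3,8,10}:  v_{3} + v_{8} + v_{10} = v_{4}  ⇒ sig = (3; 1)
  P={1,4,9,11}:  v_{1} + v_{4} + v_{9} + v_{11} = v_{10}  ⇒ sig = (4; 1)
  P={1,3,8,9,11}:  v_{1} + v_{3} + v_{8} + v_{9} + v_{11} = 0  ⇒ sig = (5; —)
  P={1,3,4,8,9}:  v_{1} + v_{3} + v_{4} + v_{8} + v_{9} = v_{2}  ⇒ sig = (5; 1)
  P={1,3,4,9,10}:  v_{1} + v_{3} + v_{4} + v_{9} + v_{10} = v_{7}  ⇒ sig = (5; 1)
  P={1,3,9,10,11}:  v_{1} + v_{3} + v_{9} + v_{10} + v_{11} = v_{6}  ⇒ sig = (5; 1)

Sorted signature multiset PRS(X):
    |P|=2: 14 collections, coeffs (), (1), (1), (1), (1,1), (1,1,1,1), (1,1,1,1), (1,1,2), (1,1,2), (1,1,2,2), (1,1,2,3), (1,2), (1,2), (1,2,2,3)
    |P|=3: 1 collection, coeffs (1)
    |P|=4: 1 collection, coeffs (1)
    |P|=5: 4 collections, coeffs (), (1), (1), (1)
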